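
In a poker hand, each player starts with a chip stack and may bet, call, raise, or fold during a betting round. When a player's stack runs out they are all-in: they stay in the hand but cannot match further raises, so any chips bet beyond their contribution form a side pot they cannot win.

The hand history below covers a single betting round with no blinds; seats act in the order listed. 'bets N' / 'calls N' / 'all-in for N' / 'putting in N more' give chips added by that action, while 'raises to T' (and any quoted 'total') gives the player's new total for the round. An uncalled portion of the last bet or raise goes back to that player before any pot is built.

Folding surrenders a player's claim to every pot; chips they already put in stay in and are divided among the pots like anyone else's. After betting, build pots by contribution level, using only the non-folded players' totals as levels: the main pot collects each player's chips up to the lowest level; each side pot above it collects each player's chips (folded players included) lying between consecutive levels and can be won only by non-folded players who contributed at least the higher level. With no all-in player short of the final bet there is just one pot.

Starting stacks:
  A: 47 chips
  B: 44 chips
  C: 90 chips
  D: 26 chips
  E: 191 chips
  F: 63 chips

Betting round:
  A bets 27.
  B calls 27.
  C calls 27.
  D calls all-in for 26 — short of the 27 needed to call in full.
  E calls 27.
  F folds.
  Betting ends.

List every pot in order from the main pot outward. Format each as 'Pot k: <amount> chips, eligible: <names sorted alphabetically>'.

Pot 1: 130 chips, eligible: A, B, C, D, E
Pot 2: 4 chips, eligible: A, B, C, E

Derivation:
Contributions: A=27, B=27, C=27, D=26, E=27
Folded: F
Pot levels (distinct totals of non-folded players): 26, 27
Layer 1-26: 26 each from A, B, C, D, E = 26*5 = 130 chips; eligible A, B, C, D, E
Layer 27-27: 1 each from A, B, C, E = 1*4 = 4 chips; eligible A, B, C, E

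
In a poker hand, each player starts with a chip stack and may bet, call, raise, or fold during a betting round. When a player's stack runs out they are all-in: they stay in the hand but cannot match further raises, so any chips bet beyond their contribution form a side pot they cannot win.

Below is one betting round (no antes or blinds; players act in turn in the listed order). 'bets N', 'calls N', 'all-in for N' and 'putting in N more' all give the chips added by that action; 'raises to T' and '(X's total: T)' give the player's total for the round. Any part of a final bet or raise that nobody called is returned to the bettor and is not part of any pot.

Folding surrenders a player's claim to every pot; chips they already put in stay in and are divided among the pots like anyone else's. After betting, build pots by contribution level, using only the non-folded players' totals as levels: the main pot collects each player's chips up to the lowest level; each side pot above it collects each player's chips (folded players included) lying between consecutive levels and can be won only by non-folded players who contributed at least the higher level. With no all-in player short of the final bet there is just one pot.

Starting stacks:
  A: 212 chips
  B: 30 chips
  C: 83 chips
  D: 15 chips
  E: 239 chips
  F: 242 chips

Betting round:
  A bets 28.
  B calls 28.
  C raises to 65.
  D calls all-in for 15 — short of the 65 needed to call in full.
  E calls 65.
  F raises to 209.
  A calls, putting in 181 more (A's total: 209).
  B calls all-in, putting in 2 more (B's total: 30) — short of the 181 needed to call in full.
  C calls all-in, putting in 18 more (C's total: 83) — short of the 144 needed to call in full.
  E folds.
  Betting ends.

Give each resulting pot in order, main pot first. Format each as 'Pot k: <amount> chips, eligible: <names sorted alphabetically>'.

Pot 1: 90 chips, eligible: A, B, C, D, F
Pot 2: 75 chips, eligible: A, B, C, F
Pot 3: 194 chips, eligible: A, C, F
Pot 4: 252 chips, eligible: A, F

Derivation:
Contributions: A=209, B=30, C=83, D=15, E=65, F=209
Folded: E
Pot levels (distinct totals of non-folded players): 15, 30, 83, 209
Layer 1-15: 15 each from A, B, C, D, E, F = 15*6 = 90 chips; eligible A, B, C, D, F
Layer 16-30: 15 each from A, B, C, E, F = 15*5 = 75 chips; eligible A, B, C, F
Layer 31-83: A 53 + C 53 + E 35 + F 53 = 194 chips; eligible A, C, F
Layer 84-209: 126 each from A, F = 126*2 = 252 chips; eligible A, F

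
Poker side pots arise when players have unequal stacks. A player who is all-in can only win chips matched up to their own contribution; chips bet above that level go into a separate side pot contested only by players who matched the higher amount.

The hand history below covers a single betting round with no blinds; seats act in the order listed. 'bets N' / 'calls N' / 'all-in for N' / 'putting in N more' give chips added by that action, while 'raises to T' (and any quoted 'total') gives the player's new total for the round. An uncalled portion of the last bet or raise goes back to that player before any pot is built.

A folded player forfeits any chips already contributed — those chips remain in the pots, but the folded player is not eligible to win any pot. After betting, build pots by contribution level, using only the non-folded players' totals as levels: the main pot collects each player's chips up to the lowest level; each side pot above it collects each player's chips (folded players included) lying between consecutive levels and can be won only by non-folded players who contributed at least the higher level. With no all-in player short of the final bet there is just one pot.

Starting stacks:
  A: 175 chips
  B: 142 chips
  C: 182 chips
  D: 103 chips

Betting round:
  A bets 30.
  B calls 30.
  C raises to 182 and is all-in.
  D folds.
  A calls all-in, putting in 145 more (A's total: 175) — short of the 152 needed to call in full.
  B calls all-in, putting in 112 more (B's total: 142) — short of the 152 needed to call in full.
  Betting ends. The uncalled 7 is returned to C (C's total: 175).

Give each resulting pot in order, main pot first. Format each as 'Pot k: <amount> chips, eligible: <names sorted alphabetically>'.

Contributions (after 7 returned to C): A=175, B=142, C=175
Folded: D
Pot levels (distinct totals of non-folded players): 142, 175
Layer 1-142: 142 each from A, B, C = 142*3 = 426 chips; eligible A, B, C
Layer 143-175: 33 each from A, C = 33*2 = 66 chips; eligible A, C

Pot 1: 426 chips, eligible: A, B, C
Pot 2: 66 chips, eligible: A, C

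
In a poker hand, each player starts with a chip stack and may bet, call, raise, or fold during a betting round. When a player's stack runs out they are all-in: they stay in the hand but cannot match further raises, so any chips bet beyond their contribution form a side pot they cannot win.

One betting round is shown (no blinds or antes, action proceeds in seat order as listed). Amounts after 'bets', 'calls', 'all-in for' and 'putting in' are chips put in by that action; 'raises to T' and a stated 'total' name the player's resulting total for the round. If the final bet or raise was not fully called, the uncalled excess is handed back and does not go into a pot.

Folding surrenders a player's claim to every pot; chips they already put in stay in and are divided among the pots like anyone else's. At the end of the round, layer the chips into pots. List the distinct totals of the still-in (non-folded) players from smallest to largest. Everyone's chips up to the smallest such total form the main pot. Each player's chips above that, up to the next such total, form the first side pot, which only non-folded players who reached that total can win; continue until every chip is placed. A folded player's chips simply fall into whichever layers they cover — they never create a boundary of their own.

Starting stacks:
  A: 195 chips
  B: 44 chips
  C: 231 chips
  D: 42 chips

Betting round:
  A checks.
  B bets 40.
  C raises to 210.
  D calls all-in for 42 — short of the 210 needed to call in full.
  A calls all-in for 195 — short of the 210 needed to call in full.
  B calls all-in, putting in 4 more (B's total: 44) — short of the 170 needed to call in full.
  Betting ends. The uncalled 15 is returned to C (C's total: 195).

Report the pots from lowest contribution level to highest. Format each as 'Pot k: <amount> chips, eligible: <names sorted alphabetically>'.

Pot 1: 168 chips, eligible: A, B, C, D
Pot 2: 6 chips, eligible: A, B, C
Pot 3: 302 chips, eligible: A, C

Derivation:
Contributions (after 15 returned to C): A=195, B=44, C=195, D=42
Pot levels (distinct totals of non-folded players): 42, 44, 195
Layer 1-42: 42 each from A, B, C, D = 42*4 = 168 chips; eligible A, B, C, D
Layer 43-44: 2 each from A, B, C = 2*3 = 6 chips; eligible A, B, C
Layer 45-195: 151 each from A, C = 151*2 = 302 chips; eligible A, C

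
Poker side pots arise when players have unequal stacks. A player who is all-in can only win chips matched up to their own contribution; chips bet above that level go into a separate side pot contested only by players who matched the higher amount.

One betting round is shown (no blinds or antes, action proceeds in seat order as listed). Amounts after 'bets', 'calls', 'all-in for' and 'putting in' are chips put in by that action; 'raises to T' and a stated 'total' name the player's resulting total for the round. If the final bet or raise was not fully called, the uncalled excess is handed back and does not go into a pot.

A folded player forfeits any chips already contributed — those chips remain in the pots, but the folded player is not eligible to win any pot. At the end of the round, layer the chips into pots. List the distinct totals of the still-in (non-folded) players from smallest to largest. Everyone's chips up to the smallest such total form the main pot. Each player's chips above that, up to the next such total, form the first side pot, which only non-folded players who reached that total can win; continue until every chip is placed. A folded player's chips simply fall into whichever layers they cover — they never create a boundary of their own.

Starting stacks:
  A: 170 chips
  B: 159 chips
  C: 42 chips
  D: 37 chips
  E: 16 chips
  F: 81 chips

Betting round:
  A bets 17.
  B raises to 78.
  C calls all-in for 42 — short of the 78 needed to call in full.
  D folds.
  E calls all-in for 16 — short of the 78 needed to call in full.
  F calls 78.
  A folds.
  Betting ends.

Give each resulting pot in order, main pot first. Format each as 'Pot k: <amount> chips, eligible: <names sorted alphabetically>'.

Contributions: A=17, B=78, C=42, E=16, F=78
Folded: A, D
Pot levels (distinct totals of non-folded players): 16, 42, 78
Layer 1-16: 16 each from A, B, C, E, F = 16*5 = 80 chips; eligible B, C, E, F
Layer 17-42: A 1 + B 26 + C 26 + F 26 = 79 chips; eligible B, C, F
Layer 43-78: 36 each from B, F = 36*2 = 72 chips; eligible B, F

Pot 1: 80 chips, eligible: B, C, E, F
Pot 2: 79 chips, eligible: B, C, F
Pot 3: 72 chips, eligible: B, F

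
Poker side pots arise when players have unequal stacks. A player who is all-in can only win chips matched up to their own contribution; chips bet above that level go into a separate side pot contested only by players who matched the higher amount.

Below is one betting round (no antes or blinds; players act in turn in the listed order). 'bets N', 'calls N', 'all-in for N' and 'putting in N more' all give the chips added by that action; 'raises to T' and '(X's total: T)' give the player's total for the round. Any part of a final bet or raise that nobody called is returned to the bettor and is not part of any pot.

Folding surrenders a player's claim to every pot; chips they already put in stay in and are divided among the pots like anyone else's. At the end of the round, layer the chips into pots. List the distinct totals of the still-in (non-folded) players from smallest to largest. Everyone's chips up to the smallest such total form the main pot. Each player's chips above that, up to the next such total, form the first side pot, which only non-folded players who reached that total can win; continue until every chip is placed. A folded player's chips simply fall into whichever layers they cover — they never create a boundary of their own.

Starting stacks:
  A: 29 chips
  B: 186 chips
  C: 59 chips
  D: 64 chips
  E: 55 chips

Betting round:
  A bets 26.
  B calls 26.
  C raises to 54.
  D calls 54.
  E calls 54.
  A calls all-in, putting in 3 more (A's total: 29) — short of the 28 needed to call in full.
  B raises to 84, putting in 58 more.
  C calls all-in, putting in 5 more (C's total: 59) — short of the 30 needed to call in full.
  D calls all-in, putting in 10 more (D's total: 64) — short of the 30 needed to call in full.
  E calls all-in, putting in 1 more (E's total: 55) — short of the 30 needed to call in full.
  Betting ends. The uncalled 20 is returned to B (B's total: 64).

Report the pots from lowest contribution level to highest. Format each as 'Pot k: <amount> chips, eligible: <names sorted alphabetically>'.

Contributions (after 20 returned to B): A=29, B=64, C=59, D=64, E=55
Pot levels (distinct totals of non-folded players): 29, 55, 59, 64
Layer 1-29: 29 each from A, B, C, D, E = 29*5 = 145 chips; eligible A, B, C, D, E
Layer 30-55: 26 each from B, C, D, E = 26*4 = 104 chips; eligible B, C, D, E
Layer 56-59: 4 each from B, C, D = 4*3 = 12 chips; eligible B, C, D
Layer 60-64: 5 each from B, D = 5*2 = 10 chips; eligible B, D

Pot 1: 145 chips, eligible: A, B, C, D, E
Pot 2: 104 chips, eligible: B, C, D, E
Pot 3: 12 chips, eligible: B, C, D
Pot 4: 10 chips, eligible: B, D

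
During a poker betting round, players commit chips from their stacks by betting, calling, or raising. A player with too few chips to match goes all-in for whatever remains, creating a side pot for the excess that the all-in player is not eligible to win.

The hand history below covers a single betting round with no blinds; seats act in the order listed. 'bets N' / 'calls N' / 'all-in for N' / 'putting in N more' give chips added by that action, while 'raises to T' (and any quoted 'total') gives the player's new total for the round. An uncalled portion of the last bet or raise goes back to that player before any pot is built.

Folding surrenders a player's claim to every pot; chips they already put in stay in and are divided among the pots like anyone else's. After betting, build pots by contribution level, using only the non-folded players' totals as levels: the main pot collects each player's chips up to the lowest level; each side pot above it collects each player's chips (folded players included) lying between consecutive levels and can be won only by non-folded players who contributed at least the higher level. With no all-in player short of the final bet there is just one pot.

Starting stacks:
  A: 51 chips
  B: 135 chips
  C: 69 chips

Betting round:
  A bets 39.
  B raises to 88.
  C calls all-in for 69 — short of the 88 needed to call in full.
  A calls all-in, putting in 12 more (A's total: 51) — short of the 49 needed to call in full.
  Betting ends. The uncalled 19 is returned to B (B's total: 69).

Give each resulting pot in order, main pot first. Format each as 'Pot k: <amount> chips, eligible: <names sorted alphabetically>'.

Contributions (after 19 returned to B): A=51, B=69, C=69
Pot levels (distinct totals of non-folded players): 51, 69
Layer 1-51: 51 each from A, B, C = 51*3 = 153 chips; eligible A, B, C
Layer 52-69: 18 each from B, C = 18*2 = 36 chips; eligible B, C

Pot 1: 153 chips, eligible: A, B, C
Pot 2: 36 chips, eligible: B, C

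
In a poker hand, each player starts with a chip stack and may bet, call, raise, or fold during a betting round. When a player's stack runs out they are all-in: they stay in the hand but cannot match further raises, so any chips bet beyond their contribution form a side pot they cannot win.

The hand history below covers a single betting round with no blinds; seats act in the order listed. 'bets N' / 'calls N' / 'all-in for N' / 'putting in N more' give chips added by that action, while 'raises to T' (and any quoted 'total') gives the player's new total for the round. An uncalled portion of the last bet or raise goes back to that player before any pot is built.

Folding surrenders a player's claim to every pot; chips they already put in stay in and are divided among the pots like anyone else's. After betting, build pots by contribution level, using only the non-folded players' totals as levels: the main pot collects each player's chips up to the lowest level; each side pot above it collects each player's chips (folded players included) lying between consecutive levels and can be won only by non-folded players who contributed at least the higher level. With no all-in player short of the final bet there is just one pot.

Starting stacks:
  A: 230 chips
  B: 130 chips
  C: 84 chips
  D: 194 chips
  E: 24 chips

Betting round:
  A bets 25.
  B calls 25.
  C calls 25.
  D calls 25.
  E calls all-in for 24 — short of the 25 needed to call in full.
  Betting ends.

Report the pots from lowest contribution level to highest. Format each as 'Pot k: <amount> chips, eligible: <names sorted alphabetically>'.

Contributions: A=25, B=25, C=25, D=25, E=24
Pot levels (distinct totals of non-folded players): 24, 25
Layer 1-24: 24 each from A, B, C, D, E = 24*5 = 120 chips; eligible A, B, C, D, E
Layer 25-25: 1 each from A, B, C, D = 1*4 = 4 chips; eligible A, B, C, D

Pot 1: 120 chips, eligible: A, B, C, D, E
Pot 2: 4 chips, eligible: A, B, C, D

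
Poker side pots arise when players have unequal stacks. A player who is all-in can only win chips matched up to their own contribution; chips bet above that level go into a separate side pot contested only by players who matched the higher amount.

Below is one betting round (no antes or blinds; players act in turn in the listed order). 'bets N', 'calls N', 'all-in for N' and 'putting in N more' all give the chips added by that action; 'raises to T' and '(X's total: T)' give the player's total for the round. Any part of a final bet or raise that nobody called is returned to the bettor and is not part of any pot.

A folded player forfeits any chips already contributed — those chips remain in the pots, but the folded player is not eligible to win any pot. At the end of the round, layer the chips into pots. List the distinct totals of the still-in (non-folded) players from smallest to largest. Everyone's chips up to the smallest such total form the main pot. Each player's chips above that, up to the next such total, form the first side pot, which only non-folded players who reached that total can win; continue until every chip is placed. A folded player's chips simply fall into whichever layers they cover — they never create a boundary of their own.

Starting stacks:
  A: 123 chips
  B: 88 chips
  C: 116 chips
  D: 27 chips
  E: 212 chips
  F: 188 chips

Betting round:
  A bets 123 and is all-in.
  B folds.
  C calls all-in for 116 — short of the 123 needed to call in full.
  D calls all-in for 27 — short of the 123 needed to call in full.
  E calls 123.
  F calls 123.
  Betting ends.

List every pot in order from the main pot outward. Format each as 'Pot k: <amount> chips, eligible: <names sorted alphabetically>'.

Pot 1: 135 chips, eligible: A, C, D, E, F
Pot 2: 356 chips, eligible: A, C, E, F
Pot 3: 21 chips, eligible: A, E, F

Derivation:
Contributions: A=123, C=116, D=27, E=123, F=123
Folded: B
Pot levels (distinct totals of non-folded players): 27, 116, 123
Layer 1-27: 27 each from A, C, D, E, F = 27*5 = 135 chips; eligible A, C, D, E, F
Layer 28-116: 89 each from A, C, E, F = 89*4 = 356 chips; eligible A, C, E, F
Layer 117-123: 7 each from A, E, F = 7*3 = 21 chips; eligible A, E, F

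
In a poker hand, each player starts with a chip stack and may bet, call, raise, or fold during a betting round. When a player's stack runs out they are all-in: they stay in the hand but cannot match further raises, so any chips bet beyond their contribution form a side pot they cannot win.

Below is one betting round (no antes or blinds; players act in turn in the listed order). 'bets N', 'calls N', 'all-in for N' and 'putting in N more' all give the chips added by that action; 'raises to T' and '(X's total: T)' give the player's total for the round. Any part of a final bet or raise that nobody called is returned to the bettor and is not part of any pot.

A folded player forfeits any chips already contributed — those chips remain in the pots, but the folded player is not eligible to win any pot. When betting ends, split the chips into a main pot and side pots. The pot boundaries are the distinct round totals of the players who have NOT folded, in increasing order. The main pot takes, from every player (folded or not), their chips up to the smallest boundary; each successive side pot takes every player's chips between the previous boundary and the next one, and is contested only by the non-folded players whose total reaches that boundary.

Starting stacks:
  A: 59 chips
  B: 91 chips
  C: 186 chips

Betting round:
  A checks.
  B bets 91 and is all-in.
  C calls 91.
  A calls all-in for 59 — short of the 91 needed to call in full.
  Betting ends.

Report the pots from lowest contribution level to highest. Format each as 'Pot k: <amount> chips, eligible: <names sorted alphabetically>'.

Pot 1: 177 chips, eligible: A, B, C
Pot 2: 64 chips, eligible: B, C

Derivation:
Contributions: A=59, B=91, C=91
Pot levels (distinct totals of non-folded players): 59, 91
Layer 1-59: 59 each from A, B, C = 59*3 = 177 chips; eligible A, B, C
Layer 60-91: 32 each from B, C = 32*2 = 64 chips; eligible B, C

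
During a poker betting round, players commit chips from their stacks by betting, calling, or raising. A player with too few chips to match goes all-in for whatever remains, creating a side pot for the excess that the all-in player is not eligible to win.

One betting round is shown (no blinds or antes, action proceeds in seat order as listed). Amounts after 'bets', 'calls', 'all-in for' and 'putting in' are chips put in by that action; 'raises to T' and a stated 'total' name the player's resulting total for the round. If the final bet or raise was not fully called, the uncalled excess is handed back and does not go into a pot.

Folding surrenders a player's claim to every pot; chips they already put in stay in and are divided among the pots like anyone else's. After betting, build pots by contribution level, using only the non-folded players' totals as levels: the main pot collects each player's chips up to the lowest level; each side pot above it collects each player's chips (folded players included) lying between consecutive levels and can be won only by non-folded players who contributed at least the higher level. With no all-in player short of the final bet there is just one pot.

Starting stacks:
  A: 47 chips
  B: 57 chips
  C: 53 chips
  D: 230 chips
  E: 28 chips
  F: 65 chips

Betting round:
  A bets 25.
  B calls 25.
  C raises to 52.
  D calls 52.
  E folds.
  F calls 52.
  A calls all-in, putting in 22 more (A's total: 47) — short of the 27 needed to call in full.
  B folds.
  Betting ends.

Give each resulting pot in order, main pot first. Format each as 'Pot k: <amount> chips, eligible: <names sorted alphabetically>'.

Pot 1: 213 chips, eligible: A, C, D, F
Pot 2: 15 chips, eligible: C, D, F

Derivation:
Contributions: A=47, B=25, C=52, D=52, F=52
Folded: B, E
Pot levels (distinct totals of non-folded players): 47, 52
Layer 1-47: A 47 + B 25 + C 47 + D 47 + F 47 = 213 chips; eligible A, C, D, F
Layer 48-52: 5 each from C, D, F = 5*3 = 15 chips; eligible C, D, F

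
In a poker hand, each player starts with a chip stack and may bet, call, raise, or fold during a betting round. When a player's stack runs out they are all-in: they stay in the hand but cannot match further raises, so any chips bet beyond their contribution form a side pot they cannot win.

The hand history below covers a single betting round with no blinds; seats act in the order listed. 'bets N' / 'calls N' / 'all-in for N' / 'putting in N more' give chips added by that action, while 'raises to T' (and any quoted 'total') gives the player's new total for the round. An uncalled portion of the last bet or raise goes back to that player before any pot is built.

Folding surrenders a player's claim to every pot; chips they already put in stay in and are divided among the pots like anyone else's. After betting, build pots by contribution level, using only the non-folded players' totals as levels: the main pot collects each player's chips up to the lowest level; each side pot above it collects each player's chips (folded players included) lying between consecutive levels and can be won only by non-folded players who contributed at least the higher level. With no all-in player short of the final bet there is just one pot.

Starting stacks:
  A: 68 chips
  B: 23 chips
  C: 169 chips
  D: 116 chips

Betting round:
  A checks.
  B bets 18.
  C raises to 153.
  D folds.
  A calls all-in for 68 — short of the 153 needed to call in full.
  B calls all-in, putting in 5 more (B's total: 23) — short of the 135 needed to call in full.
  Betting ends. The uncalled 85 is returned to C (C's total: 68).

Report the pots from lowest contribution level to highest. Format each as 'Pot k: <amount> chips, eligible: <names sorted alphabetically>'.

Contributions (after 85 returned to C): A=68, B=23, C=68
Folded: D
Pot levels (distinct totals of non-folded players): 23, 68
Layer 1-23: 23 each from A, B, C = 23*3 = 69 chips; eligible A, B, C
Layer 24-68: 45 each from A, C = 45*2 = 90 chips; eligible A, C

Pot 1: 69 chips, eligible: A, B, C
Pot 2: 90 chips, eligible: A, C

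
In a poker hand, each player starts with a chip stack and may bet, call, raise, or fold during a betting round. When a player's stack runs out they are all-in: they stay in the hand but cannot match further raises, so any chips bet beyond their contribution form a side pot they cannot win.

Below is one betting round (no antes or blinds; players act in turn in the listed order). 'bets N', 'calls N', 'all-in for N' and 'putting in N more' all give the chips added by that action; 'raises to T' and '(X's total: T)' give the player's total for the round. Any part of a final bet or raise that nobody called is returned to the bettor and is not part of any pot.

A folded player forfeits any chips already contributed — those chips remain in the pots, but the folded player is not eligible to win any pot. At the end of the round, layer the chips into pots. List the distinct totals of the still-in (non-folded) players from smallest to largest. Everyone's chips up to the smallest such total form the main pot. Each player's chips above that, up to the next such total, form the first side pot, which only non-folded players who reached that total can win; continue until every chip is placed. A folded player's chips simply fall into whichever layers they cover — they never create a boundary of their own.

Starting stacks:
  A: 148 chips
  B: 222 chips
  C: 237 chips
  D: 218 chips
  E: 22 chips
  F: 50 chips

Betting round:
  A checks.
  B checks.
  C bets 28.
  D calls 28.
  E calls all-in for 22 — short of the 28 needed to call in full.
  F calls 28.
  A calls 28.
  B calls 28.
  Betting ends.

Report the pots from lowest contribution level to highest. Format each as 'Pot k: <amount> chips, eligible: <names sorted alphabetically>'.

Contributions: A=28, B=28, C=28, D=28, E=22, F=28
Pot levels (distinct totals of non-folded players): 22, 28
Layer 1-22: 22 each from A, B, C, D, E, F = 22*6 = 132 chips; eligible A, B, C, D, E, F
Layer 23-28: 6 each from A, B, C, D, F = 6*5 = 30 chips; eligible A, B, C, D, F

Pot 1: 132 chips, eligible: A, B, C, D, E, F
Pot 2: 30 chips, eligible: A, B, C, D, F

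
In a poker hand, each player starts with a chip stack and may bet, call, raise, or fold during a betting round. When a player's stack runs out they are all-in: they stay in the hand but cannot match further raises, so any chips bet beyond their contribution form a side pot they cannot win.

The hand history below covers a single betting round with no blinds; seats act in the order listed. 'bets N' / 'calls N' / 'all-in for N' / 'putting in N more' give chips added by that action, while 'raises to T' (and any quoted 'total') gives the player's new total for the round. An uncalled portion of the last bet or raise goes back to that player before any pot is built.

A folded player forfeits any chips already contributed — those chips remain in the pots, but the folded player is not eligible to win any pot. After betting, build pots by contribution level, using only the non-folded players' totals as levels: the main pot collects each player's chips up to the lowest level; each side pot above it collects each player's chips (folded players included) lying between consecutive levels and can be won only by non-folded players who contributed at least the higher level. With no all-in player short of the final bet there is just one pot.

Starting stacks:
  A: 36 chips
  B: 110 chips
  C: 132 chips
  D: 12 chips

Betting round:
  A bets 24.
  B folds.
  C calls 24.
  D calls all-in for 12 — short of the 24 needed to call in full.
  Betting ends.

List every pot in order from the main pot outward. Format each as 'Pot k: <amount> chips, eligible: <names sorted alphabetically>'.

Pot 1: 36 chips, eligible: A, C, D
Pot 2: 24 chips, eligible: A, C

Derivation:
Contributions: A=24, C=24, D=12
Folded: B
Pot levels (distinct totals of non-folded players): 12, 24
Layer 1-12: 12 each from A, C, D = 12*3 = 36 chips; eligible A, C, D
Layer 13-24: 12 each from A, C = 12*2 = 24 chips; eligible A, C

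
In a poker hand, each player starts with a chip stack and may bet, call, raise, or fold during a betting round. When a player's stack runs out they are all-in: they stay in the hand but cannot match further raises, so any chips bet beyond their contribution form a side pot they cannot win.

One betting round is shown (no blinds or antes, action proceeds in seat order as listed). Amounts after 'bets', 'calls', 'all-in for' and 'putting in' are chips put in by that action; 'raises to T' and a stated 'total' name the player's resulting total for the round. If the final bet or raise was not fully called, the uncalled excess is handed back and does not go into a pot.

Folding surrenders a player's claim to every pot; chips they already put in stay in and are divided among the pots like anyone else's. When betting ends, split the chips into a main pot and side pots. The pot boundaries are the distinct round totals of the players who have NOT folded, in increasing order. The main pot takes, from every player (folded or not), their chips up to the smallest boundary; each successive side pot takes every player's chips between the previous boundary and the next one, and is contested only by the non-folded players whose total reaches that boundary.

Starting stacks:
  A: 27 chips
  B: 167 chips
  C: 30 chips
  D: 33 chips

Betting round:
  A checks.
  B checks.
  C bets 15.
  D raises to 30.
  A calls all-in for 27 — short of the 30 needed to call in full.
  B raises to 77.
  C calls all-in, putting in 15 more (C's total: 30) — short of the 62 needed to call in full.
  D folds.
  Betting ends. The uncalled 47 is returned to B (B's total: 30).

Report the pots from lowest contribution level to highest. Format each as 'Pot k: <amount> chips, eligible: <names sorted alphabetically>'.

Pot 1: 108 chips, eligible: A, B, C
Pot 2: 9 chips, eligible: B, C

Derivation:
Contributions (after 47 returned to B): A=27, B=30, C=30, D=30
Folded: D
Pot levels (distinct totals of non-folded players): 27, 30
Layer 1-27: 27 each from A, B, C, D = 27*4 = 108 chips; eligible A, B, C
Layer 28-30: 3 each from B, C, D = 3*3 = 9 chips; eligible B, C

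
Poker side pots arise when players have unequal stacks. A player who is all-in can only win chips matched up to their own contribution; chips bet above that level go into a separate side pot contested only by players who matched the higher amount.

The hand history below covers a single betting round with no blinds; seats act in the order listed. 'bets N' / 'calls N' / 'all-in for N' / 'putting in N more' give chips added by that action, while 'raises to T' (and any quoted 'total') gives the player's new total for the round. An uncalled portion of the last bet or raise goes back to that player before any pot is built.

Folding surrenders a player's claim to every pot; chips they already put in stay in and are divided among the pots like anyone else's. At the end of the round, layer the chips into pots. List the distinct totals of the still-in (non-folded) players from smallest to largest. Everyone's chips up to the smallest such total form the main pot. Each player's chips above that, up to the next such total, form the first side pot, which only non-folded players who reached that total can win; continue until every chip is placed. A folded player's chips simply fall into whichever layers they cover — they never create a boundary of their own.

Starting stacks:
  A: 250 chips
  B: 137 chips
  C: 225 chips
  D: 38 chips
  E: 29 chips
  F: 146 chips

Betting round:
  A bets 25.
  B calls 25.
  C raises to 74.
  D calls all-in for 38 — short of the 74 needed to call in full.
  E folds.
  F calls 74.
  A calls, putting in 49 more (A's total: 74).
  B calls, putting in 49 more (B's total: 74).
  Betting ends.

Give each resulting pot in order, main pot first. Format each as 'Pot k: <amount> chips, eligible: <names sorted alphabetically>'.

Contributions: A=74, B=74, C=74, D=38, F=74
Folded: E
Pot levels (distinct totals of non-folded players): 38, 74
Layer 1-38: 38 each from A, B, C, D, F = 38*5 = 190 chips; eligible A, B, C, D, F
Layer 39-74: 36 each from A, B, C, F = 36*4 = 144 chips; eligible A, B, C, F

Pot 1: 190 chips, eligible: A, B, C, D, F
Pot 2: 144 chips, eligible: A, B, C, F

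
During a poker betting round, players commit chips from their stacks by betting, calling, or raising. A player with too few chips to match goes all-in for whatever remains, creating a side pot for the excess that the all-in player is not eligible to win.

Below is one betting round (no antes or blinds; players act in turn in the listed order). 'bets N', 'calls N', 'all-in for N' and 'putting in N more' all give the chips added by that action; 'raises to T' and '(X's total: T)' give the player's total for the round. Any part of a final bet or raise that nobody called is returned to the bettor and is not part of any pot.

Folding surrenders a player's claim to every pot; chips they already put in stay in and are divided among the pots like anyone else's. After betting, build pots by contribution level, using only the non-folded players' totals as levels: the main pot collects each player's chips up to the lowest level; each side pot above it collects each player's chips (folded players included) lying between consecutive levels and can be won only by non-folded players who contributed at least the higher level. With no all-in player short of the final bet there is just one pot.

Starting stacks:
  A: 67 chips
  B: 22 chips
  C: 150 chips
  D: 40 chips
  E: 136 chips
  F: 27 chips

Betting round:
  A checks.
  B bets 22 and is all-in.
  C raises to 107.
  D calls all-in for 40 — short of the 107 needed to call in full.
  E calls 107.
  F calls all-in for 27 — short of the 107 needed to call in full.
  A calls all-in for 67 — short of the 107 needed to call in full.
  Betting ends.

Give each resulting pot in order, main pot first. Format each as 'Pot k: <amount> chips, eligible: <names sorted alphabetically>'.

Contributions: A=67, B=22, C=107, D=40, E=107, F=27
Pot levels (distinct totals of non-folded players): 22, 27, 40, 67, 107
Layer 1-22: 22 each from A, B, C, D, E, F = 22*6 = 132 chips; eligible A, B, C, D, E, F
Layer 23-27: 5 each from A, C, D, E, F = 5*5 = 25 chips; eligible A, C, D, E, F
Layer 28-40: 13 each from A, C, D, E = 13*4 = 52 chips; eligible A, C, D, E
Layer 41-67: 27 each from A, C, E = 27*3 = 81 chips; eligible A, C, E
Layer 68-107: 40 each from C, E = 40*2 = 80 chips; eligible C, E

Pot 1: 132 chips, eligible: A, B, C, D, E, F
Pot 2: 25 chips, eligible: A, C, D, E, F
Pot 3: 52 chips, eligible: A, C, D, E
Pot 4: 81 chips, eligible: A, C, E
Pot 5: 80 chips, eligible: C, E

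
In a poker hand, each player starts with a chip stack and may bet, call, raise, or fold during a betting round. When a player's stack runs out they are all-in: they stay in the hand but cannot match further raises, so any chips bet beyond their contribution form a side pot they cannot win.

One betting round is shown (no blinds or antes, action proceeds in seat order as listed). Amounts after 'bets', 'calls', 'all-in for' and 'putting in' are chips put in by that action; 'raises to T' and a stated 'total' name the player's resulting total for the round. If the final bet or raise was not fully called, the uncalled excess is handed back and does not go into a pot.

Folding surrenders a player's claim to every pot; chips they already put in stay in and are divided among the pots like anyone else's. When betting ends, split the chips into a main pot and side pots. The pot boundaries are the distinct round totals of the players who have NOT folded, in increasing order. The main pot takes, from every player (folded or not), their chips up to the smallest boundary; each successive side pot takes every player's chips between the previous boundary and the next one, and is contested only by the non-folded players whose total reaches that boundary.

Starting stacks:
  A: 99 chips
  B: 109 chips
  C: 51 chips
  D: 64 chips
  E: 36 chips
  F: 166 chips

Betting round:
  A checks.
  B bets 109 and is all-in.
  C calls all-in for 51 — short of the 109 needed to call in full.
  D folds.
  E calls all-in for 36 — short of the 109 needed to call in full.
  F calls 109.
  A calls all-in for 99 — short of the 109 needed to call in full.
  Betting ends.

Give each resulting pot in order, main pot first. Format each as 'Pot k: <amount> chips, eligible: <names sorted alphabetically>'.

Contributions: A=99, B=109, C=51, E=36, F=109
Folded: D
Pot levels (distinct totals of non-folded players): 36, 51, 99, 109
Layer 1-36: 36 each from A, B, C, E, F = 36*5 = 180 chips; eligible A, B, C, E, F
Layer 37-51: 15 each from A, B, C, F = 15*4 = 60 chips; eligible A, B, C, F
Layer 52-99: 48 each from A, B, F = 48*3 = 144 chips; eligible A, B, F
Layer 100-109: 10 each from B, F = 10*2 = 20 chips; eligible B, F

Pot 1: 180 chips, eligible: A, B, C, E, F
Pot 2: 60 chips, eligible: A, B, C, F
Pot 3: 144 chips, eligible: A, B, F
Pot 4: 20 chips, eligible: B, F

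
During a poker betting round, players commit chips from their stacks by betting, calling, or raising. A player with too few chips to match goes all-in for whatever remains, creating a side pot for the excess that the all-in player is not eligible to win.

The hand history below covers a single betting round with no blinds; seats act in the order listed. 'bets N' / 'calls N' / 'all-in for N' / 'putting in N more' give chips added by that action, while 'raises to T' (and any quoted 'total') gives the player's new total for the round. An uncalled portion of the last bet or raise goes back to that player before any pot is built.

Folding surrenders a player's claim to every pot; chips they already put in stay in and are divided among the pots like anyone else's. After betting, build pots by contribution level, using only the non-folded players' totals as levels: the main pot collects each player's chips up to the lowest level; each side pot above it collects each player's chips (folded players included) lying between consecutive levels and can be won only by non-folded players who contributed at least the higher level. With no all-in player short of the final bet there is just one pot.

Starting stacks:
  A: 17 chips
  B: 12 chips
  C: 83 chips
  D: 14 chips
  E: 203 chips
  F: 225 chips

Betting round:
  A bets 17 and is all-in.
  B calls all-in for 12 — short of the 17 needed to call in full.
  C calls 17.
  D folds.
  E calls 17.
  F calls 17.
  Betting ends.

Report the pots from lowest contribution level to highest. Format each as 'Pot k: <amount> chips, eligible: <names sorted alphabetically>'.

Contributions: A=17, B=12, C=17, E=17, F=17
Folded: D
Pot levels (distinct totals of non-folded players): 12, 17
Layer 1-12: 12 each from A, B, C, E, F = 12*5 = 60 chips; eligible A, B, C, E, F
Layer 13-17: 5 each from A, C, E, F = 5*4 = 20 chips; eligible A, C, E, F

Pot 1: 60 chips, eligible: A, B, C, E, F
Pot 2: 20 chips, eligible: A, C, E, F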